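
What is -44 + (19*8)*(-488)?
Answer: -74220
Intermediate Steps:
-44 + (19*8)*(-488) = -44 + 152*(-488) = -44 - 74176 = -74220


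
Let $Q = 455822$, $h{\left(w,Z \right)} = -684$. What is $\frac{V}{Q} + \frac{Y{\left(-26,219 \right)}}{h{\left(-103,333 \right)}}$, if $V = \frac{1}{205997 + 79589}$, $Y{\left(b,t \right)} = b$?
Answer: $\frac{846146481169}{22260161269332} \approx 0.038012$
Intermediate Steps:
$V = \frac{1}{285586} \approx 3.5016 \cdot 10^{-6}$
$\frac{V}{Q} + \frac{Y{\left(-26,219 \right)}}{h{\left(-103,333 \right)}} = \frac{1}{285586 \cdot 455822} - \frac{26}{-684} = \frac{1}{285586} \cdot \frac{1}{455822} - - \frac{13}{342} = \frac{1}{130176381692} + \frac{13}{342} = \frac{846146481169}{22260161269332}$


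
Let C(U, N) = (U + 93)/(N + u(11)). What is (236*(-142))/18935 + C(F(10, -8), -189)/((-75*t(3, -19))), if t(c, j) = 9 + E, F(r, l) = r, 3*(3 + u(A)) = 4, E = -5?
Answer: -382987219/216616400 ≈ -1.7680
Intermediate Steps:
u(A) = -5/3 (u(A) = -3 + (⅓)*4 = -3 + 4/3 = -5/3)
C(U, N) = (93 + U)/(-5/3 + N) (C(U, N) = (U + 93)/(N - 5/3) = (93 + U)/(-5/3 + N))
t(c, j) = 4 (t(c, j) = 9 - 5 = 4)
(236*(-142))/18935 + C(F(10, -8), -189)/((-75*t(3, -19))) = (236*(-142))/18935 + (3*(93 + 10)/(-5 + 3*(-189)))/((-75*4)) = -33512*1/18935 + (3*103/(-5 - 567))/(-300) = -33512/18935 + (3*103/(-572))*(-1/300) = -33512/18935 + (3*(-1/572)*103)*(-1/300) = -33512/18935 - 309/572*(-1/300) = -33512/18935 + 103/57200 = -382987219/216616400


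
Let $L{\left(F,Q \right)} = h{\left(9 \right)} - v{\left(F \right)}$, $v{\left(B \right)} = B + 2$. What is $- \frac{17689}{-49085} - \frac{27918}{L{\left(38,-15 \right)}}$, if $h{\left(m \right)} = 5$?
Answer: $\frac{274194829}{343595} \approx 798.02$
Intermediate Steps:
$v{\left(B \right)} = 2 + B$
$L{\left(F,Q \right)} = 3 - F$ ($L{\left(F,Q \right)} = 5 - \left(2 + F\right) = 3 - F$)
$- \frac{17689}{-49085} - \frac{27918}{L{\left(38,-15 \right)}} = - \frac{17689}{-49085} - \frac{27918}{3 - 38} = \left(-17689\right) \left(- \frac{1}{49085}\right) - \frac{27918}{3 - 38} = \frac{17689}{49085} - \frac{27918}{-35} = \frac{17689}{49085} - - \frac{27918}{35} = \frac{17689}{49085} + \frac{27918}{35} = \frac{274194829}{343595}$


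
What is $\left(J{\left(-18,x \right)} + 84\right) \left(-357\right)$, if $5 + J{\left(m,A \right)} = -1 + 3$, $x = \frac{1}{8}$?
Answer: $-28917$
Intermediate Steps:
$x = \frac{1}{8} \approx 0.125$
$J{\left(m,A \right)} = -3$ ($J{\left(m,A \right)} = -5 + \left(-1 + 3\right) = -5 + 2 = -3$)
$\left(J{\left(-18,x \right)} + 84\right) \left(-357\right) = \left(-3 + 84\right) \left(-357\right) = 81 \left(-357\right) = -28917$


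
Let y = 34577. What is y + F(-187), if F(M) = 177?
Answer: 34754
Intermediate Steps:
y + F(-187) = 34577 + 177 = 34754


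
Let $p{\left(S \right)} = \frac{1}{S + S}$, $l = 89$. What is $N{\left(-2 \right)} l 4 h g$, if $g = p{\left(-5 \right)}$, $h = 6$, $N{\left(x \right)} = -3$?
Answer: $\frac{3204}{5} \approx 640.8$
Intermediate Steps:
$p{\left(S \right)} = \frac{1}{2 S}$
$g = - \frac{1}{10}$ ($g = \frac{1}{2 \left(-5\right)} = \frac{1}{2} \left(- \frac{1}{5}\right) = - \frac{1}{10} \approx -0.1$)
$N{\left(-2 \right)} l 4 h g = \left(-3\right) 89 \cdot 4 \cdot 6 \left(- \frac{1}{10}\right) = - 267 \cdot 24 \left(- \frac{1}{10}\right) = \left(-267\right) \left(- \frac{12}{5}\right) = \frac{3204}{5}$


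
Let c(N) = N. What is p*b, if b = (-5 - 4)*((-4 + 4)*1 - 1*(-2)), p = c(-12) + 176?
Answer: -2952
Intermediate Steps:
p = 164 (p = -12 + 176 = 164)
b = -18 (b = -9*(0*1 + 2) = -9*(0 + 2) = -9*2 = -18)
p*b = 164*(-18) = -2952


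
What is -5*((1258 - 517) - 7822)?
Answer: 35405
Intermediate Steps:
-5*((1258 - 517) - 7822) = -5*(741 - 7822) = -5*(-7081) = 35405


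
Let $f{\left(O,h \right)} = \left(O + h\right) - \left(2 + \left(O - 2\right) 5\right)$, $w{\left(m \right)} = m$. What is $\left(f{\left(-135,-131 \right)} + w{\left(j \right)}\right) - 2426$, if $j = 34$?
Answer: $-1975$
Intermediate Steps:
$f{\left(O,h \right)} = 8 + h - 4 O$ ($f{\left(O,h \right)} = \left(O + h\right) - \left(2 + \left(-2 + O\right) 5\right) = \left(O + h\right) - \left(-8 + 5 O\right) = 8 + h - 4 O$)
$\left(f{\left(-135,-131 \right)} + w{\left(j \right)}\right) - 2426 = \left(\left(8 - 131 - -540\right) + 34\right) - 2426 = \left(\left(8 - 131 + 540\right) + 34\right) - 2426 = \left(417 + 34\right) - 2426 = 451 - 2426 = -1975$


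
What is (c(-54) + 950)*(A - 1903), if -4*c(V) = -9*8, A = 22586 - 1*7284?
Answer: 12970232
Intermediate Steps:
A = 15302 (A = 22586 - 7284 = 15302)
c(V) = 18 (c(V) = -(-9)*8/4 = -¼*(-72) = 18)
(c(-54) + 950)*(A - 1903) = (18 + 950)*(15302 - 1903) = 968*13399 = 12970232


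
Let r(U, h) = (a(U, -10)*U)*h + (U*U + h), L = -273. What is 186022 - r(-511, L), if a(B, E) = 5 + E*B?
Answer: -713632671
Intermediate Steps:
a(B, E) = 5 + B*E
r(U, h) = h + U² + U*h*(5 - 10*U) (r(U, h) = ((5 + U*(-10))*U)*h + (U*U + h) = ((5 - 10*U)*U)*h + (U² + h) = (U*(5 - 10*U))*h + (h + U²) = U*h*(5 - 10*U) + (h + U²) = h + U² + U*h*(5 - 10*U))
186022 - r(-511, L) = 186022 - (-273 + (-511)² + 5*(-511)*(-273)*(1 - 2*(-511))) = 186022 - (-273 + 261121 + 5*(-511)*(-273)*(1 + 1022)) = 186022 - (-273 + 261121 + 5*(-511)*(-273)*1023) = 186022 - (-273 + 261121 + 713557845) = 186022 - 1*713818693 = 186022 - 713818693 = -713632671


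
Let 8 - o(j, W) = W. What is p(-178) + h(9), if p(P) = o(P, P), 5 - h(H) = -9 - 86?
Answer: 286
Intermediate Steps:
o(j, W) = 8 - W
h(H) = 100 (h(H) = 5 - (-9 - 86) = 5 - 1*(-95) = 5 + 95 = 100)
p(P) = 8 - P
p(-178) + h(9) = (8 - 1*(-178)) + 100 = (8 + 178) + 100 = 186 + 100 = 286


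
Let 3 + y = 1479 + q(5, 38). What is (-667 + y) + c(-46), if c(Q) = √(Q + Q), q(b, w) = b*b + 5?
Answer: 839 + 2*I*√23 ≈ 839.0 + 9.5917*I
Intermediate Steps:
q(b, w) = 5 + b² (q(b, w) = b² + 5 = 5 + b²)
c(Q) = √2*√Q (c(Q) = √(2*Q) = √2*√Q)
y = 1506 (y = -3 + (1479 + (5 + 5²)) = -3 + (1479 + (5 + 25)) = -3 + (1479 + 30) = -3 + 1509 = 1506)
(-667 + y) + c(-46) = (-667 + 1506) + √2*√(-46) = 839 + √2*(I*√46) = 839 + 2*I*√23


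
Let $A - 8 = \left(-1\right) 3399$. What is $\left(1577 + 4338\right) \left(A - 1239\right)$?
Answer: $-27386450$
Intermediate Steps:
$A = -3391$ ($A = 8 - 3399 = -3391$)
$\left(1577 + 4338\right) \left(A - 1239\right) = \left(1577 + 4338\right) \left(-3391 - 1239\right) = 5915 \left(-3391 - 1239\right) = 5915 \left(-4630\right) = -27386450$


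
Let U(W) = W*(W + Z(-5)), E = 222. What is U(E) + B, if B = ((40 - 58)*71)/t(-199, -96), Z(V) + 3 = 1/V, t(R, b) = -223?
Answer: 54165954/1115 ≈ 48579.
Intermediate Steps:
Z(V) = -3 + 1/V
B = 1278/223 (B = ((40 - 58)*71)/(-223) = -18*71*(-1/223) = -1278*(-1/223) = 1278/223 ≈ 5.7309)
U(W) = W*(-16/5 + W) (U(W) = W*(W + (-3 + 1/(-5))) = W*(W + (-3 - ⅕)) = W*(W - 16/5) = W*(-16/5 + W))
U(E) + B = (⅕)*222*(-16 + 5*222) + 1278/223 = (⅕)*222*(-16 + 1110) + 1278/223 = (⅕)*222*1094 + 1278/223 = 242868/5 + 1278/223 = 54165954/1115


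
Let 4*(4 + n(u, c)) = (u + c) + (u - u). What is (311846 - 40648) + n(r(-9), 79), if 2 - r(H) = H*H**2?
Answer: 542793/2 ≈ 2.7140e+5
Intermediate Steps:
r(H) = 2 - H**3 (r(H) = 2 - H*H**2 = 2 - H**3)
n(u, c) = -4 + c/4 + u/4 (n(u, c) = -4 + ((u + c) + (u - u))/4 = -4 + ((c + u) + 0)/4 = -4 + (c + u)/4 = -4 + (c/4 + u/4) = -4 + c/4 + u/4)
(311846 - 40648) + n(r(-9), 79) = (311846 - 40648) + (-4 + (1/4)*79 + (2 - 1*(-9)**3)/4) = 271198 + (-4 + 79/4 + (2 - 1*(-729))/4) = 271198 + (-4 + 79/4 + (2 + 729)/4) = 271198 + (-4 + 79/4 + (1/4)*731) = 271198 + (-4 + 79/4 + 731/4) = 271198 + 397/2 = 542793/2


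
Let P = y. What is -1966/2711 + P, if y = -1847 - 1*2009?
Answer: -10455582/2711 ≈ -3856.7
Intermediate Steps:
y = -3856 (y = -1847 - 2009 = -3856)
P = -3856
-1966/2711 + P = -1966/2711 - 3856 = -10455582/2711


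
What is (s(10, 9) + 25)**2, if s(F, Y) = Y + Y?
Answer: 1849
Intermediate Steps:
s(F, Y) = 2*Y
(s(10, 9) + 25)**2 = (2*9 + 25)**2 = (18 + 25)**2 = 43**2 = 1849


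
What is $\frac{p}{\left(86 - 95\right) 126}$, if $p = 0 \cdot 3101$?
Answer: $0$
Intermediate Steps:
$p = 0$
$\frac{p}{\left(86 - 95\right) 126} = \frac{0}{\left(86 - 95\right) 126} = \frac{0}{\left(-9\right) 126} = \frac{0}{-1134} = 0 \left(- \frac{1}{1134}\right) = 0$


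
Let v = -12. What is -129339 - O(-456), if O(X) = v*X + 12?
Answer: -134823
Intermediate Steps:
O(X) = 12 - 12*X (O(X) = -12*X + 12 = 12 - 12*X)
-129339 - O(-456) = -129339 - (12 - 12*(-456)) = -129339 - (12 + 5472) = -129339 - 1*5484 = -129339 - 5484 = -134823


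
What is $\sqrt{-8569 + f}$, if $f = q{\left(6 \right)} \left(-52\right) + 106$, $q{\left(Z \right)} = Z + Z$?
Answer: $i \sqrt{9087} \approx 95.326 i$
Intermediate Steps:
$q{\left(Z \right)} = 2 Z$
$f = -518$ ($f = 2 \cdot 6 \left(-52\right) + 106 = 12 \left(-52\right) + 106 = -624 + 106 = -518$)
$\sqrt{-8569 + f} = \sqrt{-8569 - 518} = \sqrt{-9087} = i \sqrt{9087}$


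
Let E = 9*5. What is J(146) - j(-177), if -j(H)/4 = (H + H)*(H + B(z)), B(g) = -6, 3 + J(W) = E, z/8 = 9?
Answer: 259170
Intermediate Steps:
z = 72 (z = 8*9 = 72)
E = 45
J(W) = 42 (J(W) = -3 + 45 = 42)
j(H) = -8*H*(-6 + H) (j(H) = -4*(H + H)*(H - 6) = -4*2*H*(-6 + H) = -8*H*(-6 + H))
J(146) - j(-177) = 42 - 8*(-177)*(6 - 1*(-177)) = 42 - 8*(-177)*(6 + 177) = 42 - 8*(-177)*183 = 42 - 1*(-259128) = 42 + 259128 = 259170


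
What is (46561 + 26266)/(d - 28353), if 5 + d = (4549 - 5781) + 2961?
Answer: -72827/26629 ≈ -2.7349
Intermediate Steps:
d = 1724 (d = -5 + ((4549 - 5781) + 2961) = -5 + (-1232 + 2961) = -5 + 1729 = 1724)
(46561 + 26266)/(d - 28353) = (46561 + 26266)/(1724 - 28353) = 72827/(-26629) = 72827*(-1/26629) = -72827/26629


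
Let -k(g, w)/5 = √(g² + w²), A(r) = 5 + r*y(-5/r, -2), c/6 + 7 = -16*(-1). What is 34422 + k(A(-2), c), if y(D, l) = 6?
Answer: 34422 - 5*√2965 ≈ 34150.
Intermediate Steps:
c = 54 (c = -42 + 6*(-16*(-1)) = -42 + 6*16 = -42 + 96 = 54)
A(r) = 5 + 6*r (A(r) = 5 + r*6 = 5 + 6*r)
k(g, w) = -5*√(g² + w²)
34422 + k(A(-2), c) = 34422 - 5*√((5 + 6*(-2))² + 54²) = 34422 - 5*√((5 - 12)² + 2916) = 34422 - 5*√((-7)² + 2916) = 34422 - 5*√(49 + 2916) = 34422 - 5*√2965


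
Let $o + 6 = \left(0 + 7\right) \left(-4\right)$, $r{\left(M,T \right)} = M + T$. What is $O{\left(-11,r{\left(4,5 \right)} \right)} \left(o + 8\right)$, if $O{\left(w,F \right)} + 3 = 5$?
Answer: $-52$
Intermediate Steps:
$O{\left(w,F \right)} = 2$ ($O{\left(w,F \right)} = -3 + 5 = 2$)
$o = -34$ ($o = -6 + \left(0 + 7\right) \left(-4\right) = -6 + 7 \left(-4\right) = -6 - 28 = -34$)
$O{\left(-11,r{\left(4,5 \right)} \right)} \left(o + 8\right) = 2 \left(-34 + 8\right) = 2 \left(-26\right) = -52$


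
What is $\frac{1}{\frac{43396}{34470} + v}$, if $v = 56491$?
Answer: $\frac{17235}{973644083} \approx 1.7702 \cdot 10^{-5}$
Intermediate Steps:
$\frac{1}{\frac{43396}{34470} + v} = \frac{1}{\frac{43396}{34470} + 56491} = \frac{1}{43396 \cdot \frac{1}{34470} + 56491} = \frac{1}{\frac{21698}{17235} + 56491} = \frac{1}{\frac{973644083}{17235}} = \frac{17235}{973644083}$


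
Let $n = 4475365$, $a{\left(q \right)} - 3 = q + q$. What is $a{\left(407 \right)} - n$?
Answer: $-4474548$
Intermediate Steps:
$a{\left(q \right)} = 3 + 2 q$ ($a{\left(q \right)} = 3 + \left(q + q\right) = 3 + 2 q$)
$a{\left(407 \right)} - n = \left(3 + 2 \cdot 407\right) - 4475365 = \left(3 + 814\right) - 4475365 = 817 - 4475365 = -4474548$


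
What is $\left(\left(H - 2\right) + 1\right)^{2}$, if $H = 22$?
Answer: $441$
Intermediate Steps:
$\left(\left(H - 2\right) + 1\right)^{2} = \left(\left(22 - 2\right) + 1\right)^{2} = \left(20 + 1\right)^{2} = 21^{2} = 441$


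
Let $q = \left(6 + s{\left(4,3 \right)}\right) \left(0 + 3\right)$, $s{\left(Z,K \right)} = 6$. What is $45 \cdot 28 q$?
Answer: $45360$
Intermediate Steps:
$q = 36$ ($q = \left(6 + 6\right) \left(0 + 3\right) = 12 \cdot 3 = 36$)
$45 \cdot 28 q = 45 \cdot 28 \cdot 36 = 1260 \cdot 36 = 45360$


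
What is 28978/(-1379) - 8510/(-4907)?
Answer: -2662444/138097 ≈ -19.280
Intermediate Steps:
28978/(-1379) - 8510/(-4907) = 28978*(-1/1379) - 8510*(-1/4907) = -28978/1379 + 8510/4907 = -2662444/138097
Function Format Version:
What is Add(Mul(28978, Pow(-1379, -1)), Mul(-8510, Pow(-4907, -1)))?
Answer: Rational(-2662444, 138097) ≈ -19.280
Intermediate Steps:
Add(Mul(28978, Pow(-1379, -1)), Mul(-8510, Pow(-4907, -1))) = Add(Mul(28978, Rational(-1, 1379)), Mul(-8510, Rational(-1, 4907))) = Add(Rational(-28978, 1379), Rational(8510, 4907)) = Rational(-2662444, 138097)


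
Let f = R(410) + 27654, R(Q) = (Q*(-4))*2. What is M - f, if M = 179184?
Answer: 154810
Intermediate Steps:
R(Q) = -8*Q (R(Q) = -4*Q*2 = -8*Q)
f = 24374 (f = -8*410 + 27654 = -3280 + 27654 = 24374)
M - f = 179184 - 1*24374 = 179184 - 24374 = 154810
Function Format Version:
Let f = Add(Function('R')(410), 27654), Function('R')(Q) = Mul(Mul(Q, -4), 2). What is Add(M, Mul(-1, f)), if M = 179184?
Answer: 154810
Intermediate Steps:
Function('R')(Q) = Mul(-8, Q) (Function('R')(Q) = Mul(Mul(-4, Q), 2) = Mul(-8, Q))
f = 24374 (f = Add(Mul(-8, 410), 27654) = Add(-3280, 27654) = 24374)
Add(M, Mul(-1, f)) = Add(179184, Mul(-1, 24374)) = Add(179184, -24374) = 154810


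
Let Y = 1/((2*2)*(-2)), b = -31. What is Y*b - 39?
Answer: -281/8 ≈ -35.125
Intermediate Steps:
Y = -⅛ (Y = 1/(4*(-2)) = 1/(-8) = -⅛ ≈ -0.12500)
Y*b - 39 = -⅛*(-31) - 39 = 31/8 - 39 = -281/8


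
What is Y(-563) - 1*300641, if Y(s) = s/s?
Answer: -300640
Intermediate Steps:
Y(s) = 1
Y(-563) - 1*300641 = 1 - 1*300641 = 1 - 300641 = -300640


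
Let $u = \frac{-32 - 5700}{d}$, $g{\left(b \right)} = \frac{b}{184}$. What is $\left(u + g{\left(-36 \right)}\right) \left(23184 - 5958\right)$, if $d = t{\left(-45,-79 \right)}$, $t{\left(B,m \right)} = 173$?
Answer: $- \frac{2284417377}{3979} \approx -5.7412 \cdot 10^{5}$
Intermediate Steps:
$g{\left(b \right)} = \frac{b}{184}$ ($g{\left(b \right)} = b \frac{1}{184} = \frac{b}{184}$)
$d = 173$
$u = - \frac{5732}{173}$ ($u = \frac{-32 - 5700}{173} = \left(-32 - 5700\right) \frac{1}{173} = \left(-5732\right) \frac{1}{173} = - \frac{5732}{173} \approx -33.133$)
$\left(u + g{\left(-36 \right)}\right) \left(23184 - 5958\right) = \left(- \frac{5732}{173} + \frac{1}{184} \left(-36\right)\right) \left(23184 - 5958\right) = \left(- \frac{5732}{173} - \frac{9}{46}\right) 17226 = \left(- \frac{265229}{7958}\right) 17226 = - \frac{2284417377}{3979}$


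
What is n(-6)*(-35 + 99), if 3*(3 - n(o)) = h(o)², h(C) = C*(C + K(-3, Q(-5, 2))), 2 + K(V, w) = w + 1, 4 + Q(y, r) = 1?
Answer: -76608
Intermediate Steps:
Q(y, r) = -3 (Q(y, r) = -4 + 1 = -3)
K(V, w) = -1 + w (K(V, w) = -2 + (w + 1) = -2 + (1 + w) = -1 + w)
h(C) = C*(-4 + C) (h(C) = C*(C + (-1 - 3)) = C*(C - 4) = C*(-4 + C))
n(o) = 3 - o²*(-4 + o)²/3
n(-6)*(-35 + 99) = (3 - ⅓*(-6)²*(-4 - 6)²)*(-35 + 99) = (3 - ⅓*36*(-10)²)*64 = (3 - ⅓*36*100)*64 = (3 - 1200)*64 = -1197*64 = -76608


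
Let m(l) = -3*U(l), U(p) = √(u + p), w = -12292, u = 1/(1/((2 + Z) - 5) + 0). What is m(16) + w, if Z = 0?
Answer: -12292 - 3*√13 ≈ -12303.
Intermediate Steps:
u = -3 (u = 1/(1/((2 + 0) - 5) + 0) = 1/(1/(2 - 5) + 0) = 1/(1/(-3) + 0) = 1/(-⅓ + 0) = 1/(-⅓) = -3)
U(p) = √(-3 + p)
m(l) = -3*√(-3 + l)
m(16) + w = -3*√(-3 + 16) - 12292 = -3*√13 - 12292 = -12292 - 3*√13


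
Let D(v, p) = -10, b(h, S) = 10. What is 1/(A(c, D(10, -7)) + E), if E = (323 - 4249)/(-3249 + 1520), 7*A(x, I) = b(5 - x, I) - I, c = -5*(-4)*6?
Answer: 133/682 ≈ 0.19501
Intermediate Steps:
c = 120 (c = 20*6 = 120)
A(x, I) = 10/7 - I/7 (A(x, I) = (10 - I)/7 = 10/7 - I/7)
E = 302/133 (E = -3926/(-1729) = -3926*(-1/1729) = 302/133 ≈ 2.2707)
1/(A(c, D(10, -7)) + E) = 1/((10/7 - ⅐*(-10)) + 302/133) = 1/((10/7 + 10/7) + 302/133) = 1/(20/7 + 302/133) = 1/(682/133) = 133/682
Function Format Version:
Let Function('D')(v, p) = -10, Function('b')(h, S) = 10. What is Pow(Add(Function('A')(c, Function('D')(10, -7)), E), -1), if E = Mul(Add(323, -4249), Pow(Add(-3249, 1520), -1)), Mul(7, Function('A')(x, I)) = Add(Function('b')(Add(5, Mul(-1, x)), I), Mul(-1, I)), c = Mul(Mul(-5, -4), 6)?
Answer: Rational(133, 682) ≈ 0.19501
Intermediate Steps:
c = 120 (c = Mul(20, 6) = 120)
Function('A')(x, I) = Add(Rational(10, 7), Mul(Rational(-1, 7), I)) (Function('A')(x, I) = Mul(Rational(1, 7), Add(10, Mul(-1, I))) = Add(Rational(10, 7), Mul(Rational(-1, 7), I)))
E = Rational(302, 133) (E = Mul(-3926, Pow(-1729, -1)) = Mul(-3926, Rational(-1, 1729)) = Rational(302, 133) ≈ 2.2707)
Pow(Add(Function('A')(c, Function('D')(10, -7)), E), -1) = Pow(Add(Add(Rational(10, 7), Mul(Rational(-1, 7), -10)), Rational(302, 133)), -1) = Pow(Add(Add(Rational(10, 7), Rational(10, 7)), Rational(302, 133)), -1) = Pow(Add(Rational(20, 7), Rational(302, 133)), -1) = Pow(Rational(682, 133), -1) = Rational(133, 682)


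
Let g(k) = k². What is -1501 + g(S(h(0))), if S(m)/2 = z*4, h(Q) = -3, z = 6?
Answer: 803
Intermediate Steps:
S(m) = 48 (S(m) = 2*(6*4) = 2*24 = 48)
-1501 + g(S(h(0))) = -1501 + 48² = -1501 + 2304 = 803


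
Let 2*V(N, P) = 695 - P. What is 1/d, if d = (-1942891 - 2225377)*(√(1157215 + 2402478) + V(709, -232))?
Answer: 927/27884552057362 - √3559693/13942276028681 ≈ -1.0208e-10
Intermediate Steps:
V(N, P) = 695/2 - P/2 (V(N, P) = (695 - P)/2 = 695/2 - P/2)
d = -1931992218 - 4168268*√3559693 (d = (-1942891 - 2225377)*(√(1157215 + 2402478) + (695/2 - ½*(-232))) = -4168268*(√3559693 + (695/2 + 116)) = -4168268*(√3559693 + 927/2) = -4168268*(927/2 + √3559693) = -1931992218 - 4168268*√3559693 ≈ -9.7963e+9)
1/d = 1/(-1931992218 - 4168268*√3559693)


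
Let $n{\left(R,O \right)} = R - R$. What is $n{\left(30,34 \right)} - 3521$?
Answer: $-3521$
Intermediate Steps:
$n{\left(R,O \right)} = 0$
$n{\left(30,34 \right)} - 3521 = 0 - 3521 = -3521$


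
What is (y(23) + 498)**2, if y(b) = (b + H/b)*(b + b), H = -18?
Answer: 2310400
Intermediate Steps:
y(b) = 2*b*(b - 18/b) (y(b) = (b - 18/b)*(b + b) = (b - 18/b)*(2*b) = 2*b*(b - 18/b))
(y(23) + 498)**2 = ((-36 + 2*23**2) + 498)**2 = ((-36 + 2*529) + 498)**2 = ((-36 + 1058) + 498)**2 = (1022 + 498)**2 = 1520**2 = 2310400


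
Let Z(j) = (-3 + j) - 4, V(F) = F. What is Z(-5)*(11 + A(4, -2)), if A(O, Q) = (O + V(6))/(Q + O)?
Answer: -192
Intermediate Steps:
A(O, Q) = (6 + O)/(O + Q) (A(O, Q) = (O + 6)/(Q + O) = (6 + O)/(O + Q))
Z(j) = -7 + j
Z(-5)*(11 + A(4, -2)) = (-7 - 5)*(11 + (6 + 4)/(4 - 2)) = -12*(11 + 10/2) = -12*(11 + (½)*10) = -12*(11 + 5) = -12*16 = -192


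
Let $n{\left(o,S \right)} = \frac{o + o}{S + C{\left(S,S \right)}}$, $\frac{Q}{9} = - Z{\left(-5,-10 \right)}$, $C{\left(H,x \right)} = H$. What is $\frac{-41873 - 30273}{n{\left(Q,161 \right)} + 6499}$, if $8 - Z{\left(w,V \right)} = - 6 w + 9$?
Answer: $- \frac{5807753}{523309} \approx -11.098$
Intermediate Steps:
$Z{\left(w,V \right)} = -1 + 6 w$ ($Z{\left(w,V \right)} = 8 - \left(- 6 w + 9\right) = 8 - \left(9 - 6 w\right) = 8 + \left(-9 + 6 w\right) = -1 + 6 w$)
$Q = 279$ ($Q = 9 \left(- (-1 + 6 \left(-5\right))\right) = 9 \left(- (-1 - 30)\right) = 9 \left(\left(-1\right) \left(-31\right)\right) = 9 \cdot 31 = 279$)
$n{\left(o,S \right)} = \frac{o}{S}$ ($n{\left(o,S \right)} = \frac{o + o}{S + S} = \frac{2 o}{2 S} = 2 o \frac{1}{2 S} = \frac{o}{S}$)
$\frac{-41873 - 30273}{n{\left(Q,161 \right)} + 6499} = \frac{-41873 - 30273}{\frac{279}{161} + 6499} = - \frac{72146}{279 \cdot \frac{1}{161} + 6499} = - \frac{72146}{\frac{279}{161} + 6499} = - \frac{72146}{\frac{1046618}{161}} = \left(-72146\right) \frac{161}{1046618} = - \frac{5807753}{523309}$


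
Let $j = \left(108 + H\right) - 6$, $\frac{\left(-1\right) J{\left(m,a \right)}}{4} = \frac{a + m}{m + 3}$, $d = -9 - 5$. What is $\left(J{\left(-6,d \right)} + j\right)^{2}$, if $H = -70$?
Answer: $\frac{256}{9} \approx 28.444$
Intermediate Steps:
$d = -14$
$J{\left(m,a \right)} = - \frac{4 \left(a + m\right)}{3 + m}$ ($J{\left(m,a \right)} = - 4 \frac{a + m}{m + 3} = - 4 \frac{a + m}{3 + m} = - \frac{4 \left(a + m\right)}{3 + m}$)
$j = 32$ ($j = \left(108 - 70\right) - 6 = 38 - 6 = 32$)
$\left(J{\left(-6,d \right)} + j\right)^{2} = \left(\frac{4 \left(\left(-1\right) \left(-14\right) - -6\right)}{3 - 6} + 32\right)^{2} = \left(\frac{4 \left(14 + 6\right)}{-3} + 32\right)^{2} = \left(4 \left(- \frac{1}{3}\right) 20 + 32\right)^{2} = \left(- \frac{80}{3} + 32\right)^{2} = \left(\frac{16}{3}\right)^{2} = \frac{256}{9}$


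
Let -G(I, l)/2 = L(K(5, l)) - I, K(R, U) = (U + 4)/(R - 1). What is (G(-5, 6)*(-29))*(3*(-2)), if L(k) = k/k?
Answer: -2088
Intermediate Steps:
K(R, U) = (4 + U)/(-1 + R)
L(k) = 1
G(I, l) = -2 + 2*I (G(I, l) = -2*(1 - I) = -2 + 2*I)
(G(-5, 6)*(-29))*(3*(-2)) = ((-2 + 2*(-5))*(-29))*(3*(-2)) = ((-2 - 10)*(-29))*(-6) = -12*(-29)*(-6) = 348*(-6) = -2088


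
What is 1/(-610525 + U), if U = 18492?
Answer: -1/592033 ≈ -1.6891e-6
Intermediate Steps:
1/(-610525 + U) = 1/(-610525 + 18492) = 1/(-592033) = -1/592033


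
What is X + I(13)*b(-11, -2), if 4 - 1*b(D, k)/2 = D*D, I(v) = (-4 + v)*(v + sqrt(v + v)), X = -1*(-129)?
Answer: -27249 - 2106*sqrt(26) ≈ -37988.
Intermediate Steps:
X = 129
I(v) = (-4 + v)*(v + sqrt(2)*sqrt(v)) (I(v) = (-4 + v)*(v + sqrt(2*v)) = (-4 + v)*(v + sqrt(2)*sqrt(v)))
b(D, k) = 8 - 2*D**2 (b(D, k) = 8 - 2*D*D = 8 - 2*D**2)
X + I(13)*b(-11, -2) = 129 + (13**2 - 4*13 + sqrt(2)*13**(3/2) - 4*sqrt(2)*sqrt(13))*(8 - 2*(-11)**2) = 129 + (169 - 52 + sqrt(2)*(13*sqrt(13)) - 4*sqrt(26))*(8 - 2*121) = 129 + (169 - 52 + 13*sqrt(26) - 4*sqrt(26))*(8 - 242) = 129 + (117 + 9*sqrt(26))*(-234) = 129 + (-27378 - 2106*sqrt(26)) = -27249 - 2106*sqrt(26)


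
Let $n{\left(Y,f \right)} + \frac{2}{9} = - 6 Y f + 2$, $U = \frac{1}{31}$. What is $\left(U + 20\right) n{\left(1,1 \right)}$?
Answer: $- \frac{2622}{31} \approx -84.581$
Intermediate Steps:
$U = \frac{1}{31} \approx 0.032258$
$n{\left(Y,f \right)} = \frac{16}{9} - 6 Y f$ ($n{\left(Y,f \right)} = - \frac{2}{9} + \left(- 6 Y f + 2\right) = - \frac{2}{9} - \left(-2 + 6 Y f\right) = \frac{16}{9} - 6 Y f$)
$\left(U + 20\right) n{\left(1,1 \right)} = \left(\frac{1}{31} + 20\right) \left(\frac{16}{9} - 6 \cdot 1\right) = \frac{621 \left(\frac{16}{9} - 6\right)}{31} = \frac{621}{31} \left(- \frac{38}{9}\right) = - \frac{2622}{31}$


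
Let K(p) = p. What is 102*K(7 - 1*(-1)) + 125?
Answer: 941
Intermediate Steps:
102*K(7 - 1*(-1)) + 125 = 102*(7 - 1*(-1)) + 125 = 102*(7 + 1) + 125 = 102*8 + 125 = 816 + 125 = 941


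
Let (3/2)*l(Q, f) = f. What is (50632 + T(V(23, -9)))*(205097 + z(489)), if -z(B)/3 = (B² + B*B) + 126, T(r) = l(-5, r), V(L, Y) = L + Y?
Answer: -186867583468/3 ≈ -6.2289e+10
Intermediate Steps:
l(Q, f) = 2*f/3
T(r) = 2*r/3
z(B) = -378 - 6*B² (z(B) = -3*((B² + B*B) + 126) = -3*((B² + B²) + 126) = -3*(2*B² + 126) = -3*(126 + 2*B²) = -378 - 6*B²)
(50632 + T(V(23, -9)))*(205097 + z(489)) = (50632 + 2*(23 - 9)/3)*(205097 + (-378 - 6*489²)) = (50632 + (⅔)*14)*(205097 + (-378 - 6*239121)) = (50632 + 28/3)*(205097 + (-378 - 1434726)) = 151924*(205097 - 1435104)/3 = (151924/3)*(-1230007) = -186867583468/3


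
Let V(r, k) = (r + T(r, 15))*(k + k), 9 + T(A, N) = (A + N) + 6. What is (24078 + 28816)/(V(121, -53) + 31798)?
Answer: 26447/2437 ≈ 10.852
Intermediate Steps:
T(A, N) = -3 + A + N (T(A, N) = -9 + ((A + N) + 6) = -9 + (6 + A + N) = -3 + A + N)
V(r, k) = 2*k*(12 + 2*r) (V(r, k) = (r + (-3 + r + 15))*(k + k) = (r + (12 + r))*(2*k) = (12 + 2*r)*(2*k) = 2*k*(12 + 2*r))
(24078 + 28816)/(V(121, -53) + 31798) = (24078 + 28816)/(4*(-53)*(6 + 121) + 31798) = 52894/(4*(-53)*127 + 31798) = 52894/(-26924 + 31798) = 52894/4874 = 52894*(1/4874) = 26447/2437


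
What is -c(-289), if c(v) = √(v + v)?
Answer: -17*I*√2 ≈ -24.042*I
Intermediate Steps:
c(v) = √2*√v (c(v) = √(2*v) = √2*√v)
-c(-289) = -√2*√(-289) = -√2*17*I = -17*I*√2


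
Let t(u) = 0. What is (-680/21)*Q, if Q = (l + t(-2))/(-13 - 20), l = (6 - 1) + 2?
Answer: 680/99 ≈ 6.8687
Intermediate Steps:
l = 7 (l = 5 + 2 = 7)
Q = -7/33 (Q = (7 + 0)/(-13 - 20) = 7/(-33) = 7*(-1/33) = -7/33 ≈ -0.21212)
(-680/21)*Q = -680/21*(-7/33) = 680/99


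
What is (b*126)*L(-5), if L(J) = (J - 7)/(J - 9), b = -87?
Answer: -9396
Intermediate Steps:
L(J) = (-7 + J)/(-9 + J)
(b*126)*L(-5) = (-87*126)*((-7 - 5)/(-9 - 5)) = -10962*(-12)/(-14) = -(-783)*(-12) = -10962*6/7 = -9396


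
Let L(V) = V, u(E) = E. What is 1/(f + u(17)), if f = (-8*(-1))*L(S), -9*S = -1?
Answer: 9/161 ≈ 0.055901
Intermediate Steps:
S = ⅑ (S = -⅑*(-1) = ⅑ ≈ 0.11111)
f = 8/9 (f = -8*(-1)*(⅑) = 8*(⅑) = 8/9 ≈ 0.88889)
1/(f + u(17)) = 1/(8/9 + 17) = 1/(161/9) = 9/161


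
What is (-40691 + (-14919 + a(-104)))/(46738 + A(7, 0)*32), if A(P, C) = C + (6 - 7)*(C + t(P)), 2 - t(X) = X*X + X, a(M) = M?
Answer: -27857/24233 ≈ -1.1495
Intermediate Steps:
t(X) = 2 - X - X² (t(X) = 2 - (X*X + X) = 2 - (X² + X) = 2 - (X + X²) = 2 + (-X - X²) = 2 - X - X²)
A(P, C) = -2 + P + P² (A(P, C) = C + (6 - 7)*(C + (2 - P - P²)) = C - (2 + C - P - P²) = C + (-2 + P + P² - C) = -2 + P + P²)
(-40691 + (-14919 + a(-104)))/(46738 + A(7, 0)*32) = (-40691 + (-14919 - 104))/(46738 + (-2 + 7 + 7²)*32) = (-40691 - 15023)/(46738 + (-2 + 7 + 49)*32) = -55714/(46738 + 54*32) = -55714/(46738 + 1728) = -55714/48466 = -55714*1/48466 = -27857/24233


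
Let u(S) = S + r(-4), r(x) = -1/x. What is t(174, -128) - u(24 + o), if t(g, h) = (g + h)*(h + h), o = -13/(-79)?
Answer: -3728931/316 ≈ -11800.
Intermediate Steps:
o = 13/79 (o = -13*(-1/79) = 13/79 ≈ 0.16456)
t(g, h) = 2*h*(g + h) (t(g, h) = (g + h)*(2*h) = 2*h*(g + h))
u(S) = ¼ + S (u(S) = S - 1/(-4) = S - 1*(-¼) = S + ¼ = ¼ + S)
t(174, -128) - u(24 + o) = 2*(-128)*(174 - 128) - (¼ + (24 + 13/79)) = 2*(-128)*46 - (¼ + 1909/79) = -11776 - 1*7715/316 = -11776 - 7715/316 = -3728931/316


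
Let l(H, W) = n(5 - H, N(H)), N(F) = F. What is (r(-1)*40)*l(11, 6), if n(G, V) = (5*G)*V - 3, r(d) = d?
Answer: 13320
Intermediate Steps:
n(G, V) = -3 + 5*G*V (n(G, V) = 5*G*V - 3 = -3 + 5*G*V)
l(H, W) = -3 + 5*H*(5 - H) (l(H, W) = -3 + 5*(5 - H)*H = -3 + 5*H*(5 - H))
(r(-1)*40)*l(11, 6) = (-1*40)*(-3 - 5*11*(-5 + 11)) = -40*(-3 - 5*11*6) = -40*(-3 - 330) = -40*(-333) = 13320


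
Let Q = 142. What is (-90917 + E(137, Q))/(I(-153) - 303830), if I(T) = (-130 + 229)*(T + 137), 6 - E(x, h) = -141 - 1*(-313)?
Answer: 91083/305414 ≈ 0.29823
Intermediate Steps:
E(x, h) = -166 (E(x, h) = 6 - (-141 - 1*(-313)) = 6 - (-141 + 313) = 6 - 1*172 = 6 - 172 = -166)
I(T) = 13563 + 99*T (I(T) = 99*(137 + T) = 13563 + 99*T)
(-90917 + E(137, Q))/(I(-153) - 303830) = (-90917 - 166)/((13563 + 99*(-153)) - 303830) = -91083/((13563 - 15147) - 303830) = -91083/(-1584 - 303830) = -91083/(-305414) = -91083*(-1/305414) = 91083/305414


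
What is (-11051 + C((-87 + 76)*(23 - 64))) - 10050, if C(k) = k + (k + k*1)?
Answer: -19748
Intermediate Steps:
C(k) = 3*k (C(k) = k + (k + k) = k + 2*k = 3*k)
(-11051 + C((-87 + 76)*(23 - 64))) - 10050 = (-11051 + 3*((-87 + 76)*(23 - 64))) - 10050 = (-11051 + 3*(-11*(-41))) - 10050 = (-11051 + 3*451) - 10050 = (-11051 + 1353) - 10050 = -9698 - 10050 = -19748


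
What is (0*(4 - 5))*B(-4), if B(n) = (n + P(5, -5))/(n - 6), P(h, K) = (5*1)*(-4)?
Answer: 0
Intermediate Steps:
P(h, K) = -20 (P(h, K) = 5*(-4) = -20)
B(n) = (-20 + n)/(-6 + n) (B(n) = (n - 20)/(n - 6) = (-20 + n)/(-6 + n))
(0*(4 - 5))*B(-4) = (0*(4 - 5))*((-20 - 4)/(-6 - 4)) = (0*(-1))*(-24/(-10)) = 0*(-⅒*(-24)) = 0*(12/5) = 0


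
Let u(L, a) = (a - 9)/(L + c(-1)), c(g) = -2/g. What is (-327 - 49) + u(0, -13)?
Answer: -387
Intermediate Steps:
u(L, a) = (-9 + a)/(2 + L) (u(L, a) = (a - 9)/(L - 2/(-1)) = (-9 + a)/(L - 2*(-1)) = (-9 + a)/(L + 2) = (-9 + a)/(2 + L))
(-327 - 49) + u(0, -13) = (-327 - 49) + (-9 - 13)/(2 + 0) = -376 - 22/2 = -376 + (1/2)*(-22) = -376 - 11 = -387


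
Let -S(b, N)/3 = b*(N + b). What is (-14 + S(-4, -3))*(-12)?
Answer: 1176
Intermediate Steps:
S(b, N) = -3*b*(N + b)
(-14 + S(-4, -3))*(-12) = (-14 - 3*(-4)*(-3 - 4))*(-12) = (-14 - 3*(-4)*(-7))*(-12) = (-14 - 84)*(-12) = -98*(-12) = 1176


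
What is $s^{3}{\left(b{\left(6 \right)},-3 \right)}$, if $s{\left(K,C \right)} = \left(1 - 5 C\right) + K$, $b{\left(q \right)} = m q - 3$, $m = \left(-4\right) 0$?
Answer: $2197$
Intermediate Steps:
$m = 0$
$b{\left(q \right)} = -3$ ($b{\left(q \right)} = 0 q - 3 = 0 - 3 = -3$)
$s{\left(K,C \right)} = 1 + K - 5 C$
$s^{3}{\left(b{\left(6 \right)},-3 \right)} = \left(1 - 3 - -15\right)^{3} = \left(1 - 3 + 15\right)^{3} = 13^{3} = 2197$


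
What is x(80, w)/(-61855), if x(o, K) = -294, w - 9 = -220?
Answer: 294/61855 ≈ 0.0047531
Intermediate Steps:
w = -211 (w = 9 - 220 = -211)
x(80, w)/(-61855) = -294/(-61855) = -294*(-1/61855) = 294/61855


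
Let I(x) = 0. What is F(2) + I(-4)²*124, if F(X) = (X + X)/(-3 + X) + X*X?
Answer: 0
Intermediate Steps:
F(X) = X² + 2*X/(-3 + X) (F(X) = (2*X)/(-3 + X) + X² = 2*X/(-3 + X) + X² = X² + 2*X/(-3 + X))
F(2) + I(-4)²*124 = 2*(2 + 2² - 3*2)/(-3 + 2) + 0²*124 = 2*(2 + 4 - 6)/(-1) + 0*124 = 2*(-1)*0 + 0 = 0 + 0 = 0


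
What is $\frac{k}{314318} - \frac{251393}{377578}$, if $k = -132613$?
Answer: $- \frac{32272274072}{29669890451} \approx -1.0877$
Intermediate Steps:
$\frac{k}{314318} - \frac{251393}{377578} = - \frac{132613}{314318} - \frac{251393}{377578} = - \frac{32272274072}{29669890451}$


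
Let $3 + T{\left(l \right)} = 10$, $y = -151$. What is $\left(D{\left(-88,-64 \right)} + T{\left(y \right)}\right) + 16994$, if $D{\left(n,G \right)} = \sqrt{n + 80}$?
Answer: $17001 + 2 i \sqrt{2} \approx 17001.0 + 2.8284 i$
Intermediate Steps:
$T{\left(l \right)} = 7$ ($T{\left(l \right)} = -3 + 10 = 7$)
$D{\left(n,G \right)} = \sqrt{80 + n}$
$\left(D{\left(-88,-64 \right)} + T{\left(y \right)}\right) + 16994 = \left(\sqrt{80 - 88} + 7\right) + 16994 = \left(\sqrt{-8} + 7\right) + 16994 = \left(2 i \sqrt{2} + 7\right) + 16994 = \left(7 + 2 i \sqrt{2}\right) + 16994 = 17001 + 2 i \sqrt{2}$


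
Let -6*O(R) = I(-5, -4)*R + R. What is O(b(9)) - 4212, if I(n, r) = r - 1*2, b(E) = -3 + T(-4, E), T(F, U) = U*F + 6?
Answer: -8479/2 ≈ -4239.5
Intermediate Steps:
T(F, U) = 6 + F*U (T(F, U) = F*U + 6 = 6 + F*U)
b(E) = 3 - 4*E (b(E) = -3 + (6 - 4*E) = 3 - 4*E)
I(n, r) = -2 + r (I(n, r) = r - 2 = -2 + r)
O(R) = 5*R/6 (O(R) = -((-2 - 4)*R + R)/6 = -(-6*R + R)/6 = -(-5)*R/6 = 5*R/6)
O(b(9)) - 4212 = 5*(3 - 4*9)/6 - 4212 = 5*(3 - 36)/6 - 4212 = (⅚)*(-33) - 4212 = -55/2 - 4212 = -8479/2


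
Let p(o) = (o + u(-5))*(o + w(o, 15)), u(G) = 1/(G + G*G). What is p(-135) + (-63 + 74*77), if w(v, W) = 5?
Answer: 46357/2 ≈ 23179.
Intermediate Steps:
u(G) = 1/(G + G²)
p(o) = (5 + o)*(1/20 + o) (p(o) = (o + 1/((-5)*(1 - 5)))*(o + 5) = (o - ⅕/(-4))*(5 + o) = (o - ⅕*(-¼))*(5 + o) = (o + 1/20)*(5 + o) = (1/20 + o)*(5 + o) = (5 + o)*(1/20 + o))
p(-135) + (-63 + 74*77) = (¼ + (-135)² + (101/20)*(-135)) + (-63 + 74*77) = (¼ + 18225 - 2727/4) + (-63 + 5698) = 35087/2 + 5635 = 46357/2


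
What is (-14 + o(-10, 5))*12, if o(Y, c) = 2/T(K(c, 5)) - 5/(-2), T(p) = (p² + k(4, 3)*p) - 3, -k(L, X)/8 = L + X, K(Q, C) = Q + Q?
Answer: -63918/463 ≈ -138.05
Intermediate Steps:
K(Q, C) = 2*Q
k(L, X) = -8*L - 8*X (k(L, X) = -8*(L + X) = -8*L - 8*X)
T(p) = -3 + p² - 56*p (T(p) = (p² + (-8*4 - 8*3)*p) - 3 = (p² + (-32 - 24)*p) - 3 = (p² - 56*p) - 3 = -3 + p² - 56*p)
o(Y, c) = 5/2 + 2/(-3 - 112*c + 4*c²) (o(Y, c) = 2/(-3 + (2*c)² - 112*c) - 5/(-2) = 2/(-3 + 4*c² - 112*c) - 5*(-½) = 2/(-3 - 112*c + 4*c²) + 5/2 = 5/2 + 2/(-3 - 112*c + 4*c²))
(-14 + o(-10, 5))*12 = (-14 + (11 - 20*5² + 560*5)/(2*(3 - 4*5² + 112*5)))*12 = (-14 + (11 - 20*25 + 2800)/(2*(3 - 4*25 + 560)))*12 = (-14 + (11 - 500 + 2800)/(2*(3 - 100 + 560)))*12 = (-14 + (½)*2311/463)*12 = (-14 + (½)*(1/463)*2311)*12 = (-14 + 2311/926)*12 = -10653/926*12 = -63918/463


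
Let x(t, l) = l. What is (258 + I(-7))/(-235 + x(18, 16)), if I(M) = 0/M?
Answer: -86/73 ≈ -1.1781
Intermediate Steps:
I(M) = 0
(258 + I(-7))/(-235 + x(18, 16)) = (258 + 0)/(-235 + 16) = 258/(-219) = 258*(-1/219) = -86/73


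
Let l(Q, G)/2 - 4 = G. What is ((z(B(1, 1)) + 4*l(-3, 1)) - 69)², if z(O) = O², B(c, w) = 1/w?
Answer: 784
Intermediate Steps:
l(Q, G) = 8 + 2*G
((z(B(1, 1)) + 4*l(-3, 1)) - 69)² = (((1/1)² + 4*(8 + 2*1)) - 69)² = ((1² + 4*(8 + 2)) - 69)² = ((1 + 4*10) - 69)² = ((1 + 40) - 69)² = (41 - 69)² = (-28)² = 784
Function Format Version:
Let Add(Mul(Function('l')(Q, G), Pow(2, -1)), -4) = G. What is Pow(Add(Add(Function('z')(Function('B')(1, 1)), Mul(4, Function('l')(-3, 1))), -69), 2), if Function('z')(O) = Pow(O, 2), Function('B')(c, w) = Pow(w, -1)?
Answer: 784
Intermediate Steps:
Function('l')(Q, G) = Add(8, Mul(2, G))
Pow(Add(Add(Function('z')(Function('B')(1, 1)), Mul(4, Function('l')(-3, 1))), -69), 2) = Pow(Add(Add(Pow(Pow(1, -1), 2), Mul(4, Add(8, Mul(2, 1)))), -69), 2) = Pow(Add(Add(Pow(1, 2), Mul(4, Add(8, 2))), -69), 2) = Pow(Add(Add(1, Mul(4, 10)), -69), 2) = Pow(Add(Add(1, 40), -69), 2) = Pow(Add(41, -69), 2) = Pow(-28, 2) = 784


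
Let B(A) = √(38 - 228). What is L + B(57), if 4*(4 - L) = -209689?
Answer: 209705/4 + I*√190 ≈ 52426.0 + 13.784*I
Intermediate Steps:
B(A) = I*√190 (B(A) = √(-190) = I*√190)
L = 209705/4 (L = 4 - ¼*(-209689) = 4 + 209689/4 = 209705/4 ≈ 52426.)
L + B(57) = 209705/4 + I*√190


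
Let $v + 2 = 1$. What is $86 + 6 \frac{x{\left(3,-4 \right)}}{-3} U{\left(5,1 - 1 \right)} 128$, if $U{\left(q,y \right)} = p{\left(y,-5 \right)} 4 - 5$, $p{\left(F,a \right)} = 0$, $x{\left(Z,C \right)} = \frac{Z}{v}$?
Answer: $-3754$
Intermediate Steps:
$v = -1$ ($v = -2 + 1 = -1$)
$x{\left(Z,C \right)} = - Z$ ($x{\left(Z,C \right)} = \frac{Z}{-1} = Z \left(-1\right) = - Z$)
$U{\left(q,y \right)} = -5$ ($U{\left(q,y \right)} = 0 \cdot 4 - 5 = 0 - 5 = -5$)
$86 + 6 \frac{x{\left(3,-4 \right)}}{-3} U{\left(5,1 - 1 \right)} 128 = 86 + 6 \frac{\left(-1\right) 3}{-3} \left(-5\right) 128 = 86 + 6 \left(\left(-3\right) \left(- \frac{1}{3}\right)\right) \left(-5\right) 128 = 86 + 6 \cdot 1 \left(-5\right) 128 = 86 + 6 \left(-5\right) 128 = 86 - 3840 = -3754$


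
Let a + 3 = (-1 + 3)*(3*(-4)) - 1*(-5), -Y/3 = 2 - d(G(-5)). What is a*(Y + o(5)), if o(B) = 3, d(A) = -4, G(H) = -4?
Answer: 330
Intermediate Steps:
Y = -18 (Y = -3*(2 - 1*(-4)) = -3*(2 + 4) = -3*6 = -18)
a = -22 (a = -3 + ((-1 + 3)*(3*(-4)) - 1*(-5)) = -3 + (2*(-12) + 5) = -3 + (-24 + 5) = -3 - 19 = -22)
a*(Y + o(5)) = -22*(-18 + 3) = -22*(-15) = 330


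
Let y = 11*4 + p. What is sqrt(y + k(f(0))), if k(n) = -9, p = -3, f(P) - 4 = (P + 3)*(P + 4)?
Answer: 4*sqrt(2) ≈ 5.6569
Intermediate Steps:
f(P) = 4 + (3 + P)*(4 + P) (f(P) = 4 + (P + 3)*(P + 4) = 4 + (3 + P)*(4 + P))
y = 41 (y = 11*4 - 3 = 44 - 3 = 41)
sqrt(y + k(f(0))) = sqrt(41 - 9) = sqrt(32) = 4*sqrt(2)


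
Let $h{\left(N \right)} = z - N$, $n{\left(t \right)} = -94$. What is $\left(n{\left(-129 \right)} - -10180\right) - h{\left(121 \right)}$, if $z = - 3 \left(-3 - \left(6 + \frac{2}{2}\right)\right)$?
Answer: $10177$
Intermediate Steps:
$z = 30$ ($z = - 3 \left(-3 - 7\right) = \left(-3\right) \left(-10\right) = 30$)
$h{\left(N \right)} = 30 - N$
$\left(n{\left(-129 \right)} - -10180\right) - h{\left(121 \right)} = \left(-94 - -10180\right) - \left(30 - 121\right) = \left(-94 + 10180\right) - \left(30 - 121\right) = 10086 - -91 = 10086 + 91 = 10177$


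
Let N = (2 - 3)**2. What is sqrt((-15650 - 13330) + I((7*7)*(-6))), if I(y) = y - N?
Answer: 5*I*sqrt(1171) ≈ 171.1*I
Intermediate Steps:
N = 1 (N = (-1)**2 = 1)
I(y) = -1 + y (I(y) = y - 1*1 = y - 1 = -1 + y)
sqrt((-15650 - 13330) + I((7*7)*(-6))) = sqrt((-15650 - 13330) + (-1 + (7*7)*(-6))) = sqrt(-28980 + (-1 + 49*(-6))) = sqrt(-28980 + (-1 - 294)) = sqrt(-28980 - 295) = sqrt(-29275) = 5*I*sqrt(1171)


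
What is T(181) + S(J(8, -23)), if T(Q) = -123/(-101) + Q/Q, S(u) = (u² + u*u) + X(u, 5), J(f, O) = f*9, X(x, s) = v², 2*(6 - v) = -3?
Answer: 4212293/404 ≈ 10426.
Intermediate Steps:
v = 15/2 (v = 6 - ½*(-3) = 6 + 3/2 = 15/2 ≈ 7.5000)
X(x, s) = 225/4 (X(x, s) = (15/2)² = 225/4)
J(f, O) = 9*f
S(u) = 225/4 + 2*u² (S(u) = (u² + u*u) + 225/4 = (u² + u²) + 225/4 = 2*u² + 225/4 = 225/4 + 2*u²)
T(Q) = 224/101 (T(Q) = -123*(-1/101) + 1 = 123/101 + 1 = 224/101)
T(181) + S(J(8, -23)) = 224/101 + (225/4 + 2*(9*8)²) = 224/101 + (225/4 + 2*72²) = 224/101 + (225/4 + 2*5184) = 224/101 + (225/4 + 10368) = 224/101 + 41697/4 = 4212293/404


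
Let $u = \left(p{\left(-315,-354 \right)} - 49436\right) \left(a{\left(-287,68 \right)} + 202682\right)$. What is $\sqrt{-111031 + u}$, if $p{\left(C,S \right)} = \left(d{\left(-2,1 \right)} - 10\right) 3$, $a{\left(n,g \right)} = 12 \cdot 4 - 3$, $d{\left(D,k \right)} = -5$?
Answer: $i \sqrt{10031245718} \approx 1.0016 \cdot 10^{5} i$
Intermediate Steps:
$a{\left(n,g \right)} = 45$ ($a{\left(n,g \right)} = 48 - 3 = 45$)
$p{\left(C,S \right)} = -45$ ($p{\left(C,S \right)} = \left(-5 - 10\right) 3 = \left(-15\right) 3 = -45$)
$u = -10031134687$ ($u = \left(-45 - 49436\right) \left(45 + 202682\right) = \left(-49481\right) 202727 = -10031134687$)
$\sqrt{-111031 + u} = \sqrt{-111031 - 10031134687} = \sqrt{-10031245718} = i \sqrt{10031245718}$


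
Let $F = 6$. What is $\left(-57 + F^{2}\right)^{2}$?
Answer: $441$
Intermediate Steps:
$\left(-57 + F^{2}\right)^{2} = \left(-57 + 6^{2}\right)^{2} = \left(-57 + 36\right)^{2} = \left(-21\right)^{2} = 441$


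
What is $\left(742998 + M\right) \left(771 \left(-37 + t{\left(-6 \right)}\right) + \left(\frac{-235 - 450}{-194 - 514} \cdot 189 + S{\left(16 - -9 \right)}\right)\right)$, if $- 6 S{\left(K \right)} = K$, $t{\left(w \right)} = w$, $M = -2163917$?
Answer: $\frac{33172503578471}{708} \approx 4.6854 \cdot 10^{10}$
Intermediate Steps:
$S{\left(K \right)} = - \frac{K}{6}$
$\left(742998 + M\right) \left(771 \left(-37 + t{\left(-6 \right)}\right) + \left(\frac{-235 - 450}{-194 - 514} \cdot 189 + S{\left(16 - -9 \right)}\right)\right) = \left(742998 - 2163917\right) \left(771 \left(-37 - 6\right) + \left(\frac{-235 - 450}{-194 - 514} \cdot 189 - \frac{16 - -9}{6}\right)\right) = - 1420919 \left(771 \left(-43\right) + \left(- \frac{685}{-708} \cdot 189 - \frac{16 + 9}{6}\right)\right) = - 1420919 \left(-33153 - \left(\frac{25}{6} - \left(-685\right) \left(- \frac{1}{708}\right) 189\right)\right) = - 1420919 \left(-33153 + \left(\frac{685}{708} \cdot 189 - \frac{25}{6}\right)\right) = - 1420919 \left(-33153 + \left(\frac{43155}{236} - \frac{25}{6}\right)\right) = - 1420919 \left(-33153 + \frac{126515}{708}\right) = \left(-1420919\right) \left(- \frac{23345809}{708}\right) = \frac{33172503578471}{708}$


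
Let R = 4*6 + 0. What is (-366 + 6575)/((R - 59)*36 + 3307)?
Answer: 6209/2047 ≈ 3.0332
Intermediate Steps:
R = 24 (R = 24 + 0 = 24)
(-366 + 6575)/((R - 59)*36 + 3307) = (-366 + 6575)/((24 - 59)*36 + 3307) = 6209/(-35*36 + 3307) = 6209/(-1260 + 3307) = 6209/2047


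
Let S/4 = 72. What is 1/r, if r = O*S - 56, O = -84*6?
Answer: -1/145208 ≈ -6.8867e-6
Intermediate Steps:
O = -504
S = 288 (S = 4*72 = 288)
r = -145208 (r = -504*288 - 56 = -145152 - 56 = -145208)
1/r = 1/(-145208) = -1/145208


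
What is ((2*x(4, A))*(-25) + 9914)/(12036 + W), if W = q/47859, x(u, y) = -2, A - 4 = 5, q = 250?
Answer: 239630013/288015587 ≈ 0.83200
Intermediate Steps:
A = 9 (A = 4 + 5 = 9)
W = 250/47859 ≈ 0.0052237
((2*x(4, A))*(-25) + 9914)/(12036 + W) = ((2*(-2))*(-25) + 9914)/(12036 + 250/47859) = (-4*(-25) + 9914)/(576031174/47859) = (100 + 9914)*(47859/576031174) = 10014*(47859/576031174) = 239630013/288015587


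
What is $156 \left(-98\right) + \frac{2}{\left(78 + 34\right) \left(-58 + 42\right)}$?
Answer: $- \frac{13698049}{896} \approx -15288.0$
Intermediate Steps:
$156 \left(-98\right) + \frac{2}{\left(78 + 34\right) \left(-58 + 42\right)} = -15288 + \frac{2}{112 \left(-16\right)} = -15288 + \frac{2}{-1792} = -15288 + 2 \left(- \frac{1}{1792}\right) = -15288 - \frac{1}{896} = - \frac{13698049}{896}$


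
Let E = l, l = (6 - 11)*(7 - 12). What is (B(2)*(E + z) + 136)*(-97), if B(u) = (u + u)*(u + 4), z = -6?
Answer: -57424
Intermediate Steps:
l = 25 (l = -5*(-5) = 25)
E = 25
B(u) = 2*u*(4 + u) (B(u) = (2*u)*(4 + u) = 2*u*(4 + u))
(B(2)*(E + z) + 136)*(-97) = ((2*2*(4 + 2))*(25 - 6) + 136)*(-97) = ((2*2*6)*19 + 136)*(-97) = (24*19 + 136)*(-97) = (456 + 136)*(-97) = 592*(-97) = -57424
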